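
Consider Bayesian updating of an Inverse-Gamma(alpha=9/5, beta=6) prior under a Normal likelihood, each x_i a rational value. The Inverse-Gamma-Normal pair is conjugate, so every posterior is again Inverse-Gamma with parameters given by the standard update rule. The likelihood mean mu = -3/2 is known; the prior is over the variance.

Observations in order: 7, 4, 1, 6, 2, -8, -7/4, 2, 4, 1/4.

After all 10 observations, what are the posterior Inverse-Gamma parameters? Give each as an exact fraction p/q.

obs 1: x=7 → posterior Inverse-Gamma(23/10, 337/8)
obs 2: x=4 → posterior Inverse-Gamma(14/5, 229/4)
obs 3: x=1 → posterior Inverse-Gamma(33/10, 483/8)
obs 4: x=6 → posterior Inverse-Gamma(19/5, 177/2)
obs 5: x=2 → posterior Inverse-Gamma(43/10, 757/8)
obs 6: x=-8 → posterior Inverse-Gamma(24/5, 463/4)
obs 7: x=-7/4 → posterior Inverse-Gamma(53/10, 3705/32)
obs 8: x=2 → posterior Inverse-Gamma(29/5, 3901/32)
obs 9: x=4 → posterior Inverse-Gamma(63/10, 4385/32)
obs 10: x=1/4 → posterior Inverse-Gamma(34/5, 2217/16)

alpha=34/5, beta=2217/16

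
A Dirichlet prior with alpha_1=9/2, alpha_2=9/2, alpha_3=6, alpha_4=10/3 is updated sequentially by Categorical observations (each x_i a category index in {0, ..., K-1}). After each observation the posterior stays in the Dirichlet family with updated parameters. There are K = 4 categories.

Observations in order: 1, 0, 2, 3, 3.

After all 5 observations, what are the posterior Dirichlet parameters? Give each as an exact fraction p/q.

alpha_1=11/2, alpha_2=11/2, alpha_3=7, alpha_4=16/3

obs 1: x=1 → posterior Dirichlet(9/2, 11/2, 6, 10/3)
obs 2: x=0 → posterior Dirichlet(11/2, 11/2, 6, 10/3)
obs 3: x=2 → posterior Dirichlet(11/2, 11/2, 7, 10/3)
obs 4: x=3 → posterior Dirichlet(11/2, 11/2, 7, 13/3)
obs 5: x=3 → posterior Dirichlet(11/2, 11/2, 7, 16/3)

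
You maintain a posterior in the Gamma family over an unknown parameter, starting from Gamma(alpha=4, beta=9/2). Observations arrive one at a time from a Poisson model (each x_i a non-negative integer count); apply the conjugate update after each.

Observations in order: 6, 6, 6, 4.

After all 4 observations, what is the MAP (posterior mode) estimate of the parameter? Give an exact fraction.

obs 1: x=6 → posterior Gamma(10, 11/2)
obs 2: x=6 → posterior Gamma(16, 13/2)
obs 3: x=6 → posterior Gamma(22, 15/2)
obs 4: x=4 → posterior Gamma(26, 17/2)

50/17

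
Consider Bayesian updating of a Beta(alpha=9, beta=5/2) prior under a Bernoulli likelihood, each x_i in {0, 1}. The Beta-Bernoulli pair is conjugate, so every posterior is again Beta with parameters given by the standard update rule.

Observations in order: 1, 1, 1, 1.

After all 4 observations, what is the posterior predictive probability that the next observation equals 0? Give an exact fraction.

5/31

obs 1: x=1 → posterior Beta(10, 5/2)
obs 2: x=1 → posterior Beta(11, 5/2)
obs 3: x=1 → posterior Beta(12, 5/2)
obs 4: x=1 → posterior Beta(13, 5/2)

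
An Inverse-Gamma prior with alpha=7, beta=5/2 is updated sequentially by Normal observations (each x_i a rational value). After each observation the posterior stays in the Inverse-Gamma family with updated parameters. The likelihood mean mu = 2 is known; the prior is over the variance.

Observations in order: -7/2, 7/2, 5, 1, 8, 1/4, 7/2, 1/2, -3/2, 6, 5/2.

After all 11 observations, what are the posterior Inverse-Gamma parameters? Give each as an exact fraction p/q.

obs 1: x=-7/2 → posterior Inverse-Gamma(15/2, 141/8)
obs 2: x=7/2 → posterior Inverse-Gamma(8, 75/4)
obs 3: x=5 → posterior Inverse-Gamma(17/2, 93/4)
obs 4: x=1 → posterior Inverse-Gamma(9, 95/4)
obs 5: x=8 → posterior Inverse-Gamma(19/2, 167/4)
obs 6: x=1/4 → posterior Inverse-Gamma(10, 1385/32)
obs 7: x=7/2 → posterior Inverse-Gamma(21/2, 1421/32)
obs 8: x=1/2 → posterior Inverse-Gamma(11, 1457/32)
obs 9: x=-3/2 → posterior Inverse-Gamma(23/2, 1653/32)
obs 10: x=6 → posterior Inverse-Gamma(12, 1909/32)
obs 11: x=5/2 → posterior Inverse-Gamma(25/2, 1913/32)

alpha=25/2, beta=1913/32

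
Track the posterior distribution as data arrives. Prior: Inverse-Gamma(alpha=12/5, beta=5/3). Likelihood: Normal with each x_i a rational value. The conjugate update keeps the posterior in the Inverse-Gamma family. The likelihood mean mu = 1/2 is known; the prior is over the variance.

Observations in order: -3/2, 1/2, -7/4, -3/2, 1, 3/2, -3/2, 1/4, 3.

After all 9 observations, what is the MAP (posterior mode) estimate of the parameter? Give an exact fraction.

3355/1896

obs 1: x=-3/2 → posterior Inverse-Gamma(29/10, 11/3)
obs 2: x=1/2 → posterior Inverse-Gamma(17/5, 11/3)
obs 3: x=-7/4 → posterior Inverse-Gamma(39/10, 595/96)
obs 4: x=-3/2 → posterior Inverse-Gamma(22/5, 787/96)
obs 5: x=1 → posterior Inverse-Gamma(49/10, 799/96)
obs 6: x=3/2 → posterior Inverse-Gamma(27/5, 847/96)
obs 7: x=-3/2 → posterior Inverse-Gamma(59/10, 1039/96)
obs 8: x=1/4 → posterior Inverse-Gamma(32/5, 521/48)
obs 9: x=3 → posterior Inverse-Gamma(69/10, 671/48)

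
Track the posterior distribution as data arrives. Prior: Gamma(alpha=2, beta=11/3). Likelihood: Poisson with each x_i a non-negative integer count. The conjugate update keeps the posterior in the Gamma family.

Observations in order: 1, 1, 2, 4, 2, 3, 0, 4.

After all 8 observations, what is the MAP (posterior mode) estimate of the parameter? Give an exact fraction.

54/35

obs 1: x=1 → posterior Gamma(3, 14/3)
obs 2: x=1 → posterior Gamma(4, 17/3)
obs 3: x=2 → posterior Gamma(6, 20/3)
obs 4: x=4 → posterior Gamma(10, 23/3)
obs 5: x=2 → posterior Gamma(12, 26/3)
obs 6: x=3 → posterior Gamma(15, 29/3)
obs 7: x=0 → posterior Gamma(15, 32/3)
obs 8: x=4 → posterior Gamma(19, 35/3)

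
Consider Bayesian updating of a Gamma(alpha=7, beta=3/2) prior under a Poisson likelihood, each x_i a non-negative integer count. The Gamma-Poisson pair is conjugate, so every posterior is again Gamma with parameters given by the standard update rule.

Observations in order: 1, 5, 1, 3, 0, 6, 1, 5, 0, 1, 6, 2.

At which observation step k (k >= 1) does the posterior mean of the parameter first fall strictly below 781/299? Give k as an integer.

obs 1: x=1 → posterior Gamma(8, 5/2)
obs 2: x=5 → posterior Gamma(13, 7/2)
obs 3: x=1 → posterior Gamma(14, 9/2)
obs 4: x=3 → posterior Gamma(17, 11/2)
obs 5: x=0 → posterior Gamma(17, 13/2)
obs 6: x=6 → posterior Gamma(23, 15/2)
obs 7: x=1 → posterior Gamma(24, 17/2)
obs 8: x=5 → posterior Gamma(29, 19/2)
obs 9: x=0 → posterior Gamma(29, 21/2)
obs 10: x=1 → posterior Gamma(30, 23/2)
obs 11: x=6 → posterior Gamma(36, 25/2)
obs 12: x=2 → posterior Gamma(38, 27/2)

k = 10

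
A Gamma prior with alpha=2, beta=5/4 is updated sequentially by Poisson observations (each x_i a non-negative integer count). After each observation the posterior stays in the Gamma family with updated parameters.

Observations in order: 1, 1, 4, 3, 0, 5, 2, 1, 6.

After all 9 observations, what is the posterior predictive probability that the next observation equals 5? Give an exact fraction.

56407358789183546355917731701153276594341518336/877329837017924494095445366390049457550048828125

obs 1: x=1 → posterior Gamma(3, 9/4)
obs 2: x=1 → posterior Gamma(4, 13/4)
obs 3: x=4 → posterior Gamma(8, 17/4)
obs 4: x=3 → posterior Gamma(11, 21/4)
obs 5: x=0 → posterior Gamma(11, 25/4)
obs 6: x=5 → posterior Gamma(16, 29/4)
obs 7: x=2 → posterior Gamma(18, 33/4)
obs 8: x=1 → posterior Gamma(19, 37/4)
obs 9: x=6 → posterior Gamma(25, 41/4)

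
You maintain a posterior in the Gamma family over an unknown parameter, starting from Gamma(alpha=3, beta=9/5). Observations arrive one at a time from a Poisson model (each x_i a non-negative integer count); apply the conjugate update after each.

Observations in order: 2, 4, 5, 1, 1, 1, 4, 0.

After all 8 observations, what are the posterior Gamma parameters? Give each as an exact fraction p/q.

obs 1: x=2 → posterior Gamma(5, 14/5)
obs 2: x=4 → posterior Gamma(9, 19/5)
obs 3: x=5 → posterior Gamma(14, 24/5)
obs 4: x=1 → posterior Gamma(15, 29/5)
obs 5: x=1 → posterior Gamma(16, 34/5)
obs 6: x=1 → posterior Gamma(17, 39/5)
obs 7: x=4 → posterior Gamma(21, 44/5)
obs 8: x=0 → posterior Gamma(21, 49/5)

alpha=21, beta=49/5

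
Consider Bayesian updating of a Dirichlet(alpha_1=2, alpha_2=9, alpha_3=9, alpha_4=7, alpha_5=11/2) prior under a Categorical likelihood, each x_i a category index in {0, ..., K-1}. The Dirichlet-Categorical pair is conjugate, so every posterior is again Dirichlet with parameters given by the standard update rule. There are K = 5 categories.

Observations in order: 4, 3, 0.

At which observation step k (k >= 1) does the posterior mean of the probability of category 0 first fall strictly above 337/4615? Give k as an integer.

obs 1: x=4 → posterior Dirichlet(2, 9, 9, 7, 13/2)
obs 2: x=3 → posterior Dirichlet(2, 9, 9, 8, 13/2)
obs 3: x=0 → posterior Dirichlet(3, 9, 9, 8, 13/2)

k = 3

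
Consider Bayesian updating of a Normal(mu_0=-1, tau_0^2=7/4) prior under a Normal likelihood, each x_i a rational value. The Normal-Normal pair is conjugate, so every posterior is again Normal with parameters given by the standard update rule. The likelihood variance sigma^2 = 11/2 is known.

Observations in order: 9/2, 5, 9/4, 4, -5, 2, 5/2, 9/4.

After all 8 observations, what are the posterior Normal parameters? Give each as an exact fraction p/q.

mu_0=67/52, tau_0^2=77/156

obs 1: x=9/2 → posterior Normal(19/58, 77/58)
obs 2: x=5 → posterior Normal(89/72, 77/72)
obs 3: x=9/4 → posterior Normal(241/172, 77/86)
obs 4: x=4 → posterior Normal(353/200, 77/100)
obs 5: x=-5 → posterior Normal(71/76, 77/114)
obs 6: x=2 → posterior Normal(269/256, 77/128)
obs 7: x=5/2 → posterior Normal(339/284, 77/142)
obs 8: x=9/4 → posterior Normal(67/52, 77/156)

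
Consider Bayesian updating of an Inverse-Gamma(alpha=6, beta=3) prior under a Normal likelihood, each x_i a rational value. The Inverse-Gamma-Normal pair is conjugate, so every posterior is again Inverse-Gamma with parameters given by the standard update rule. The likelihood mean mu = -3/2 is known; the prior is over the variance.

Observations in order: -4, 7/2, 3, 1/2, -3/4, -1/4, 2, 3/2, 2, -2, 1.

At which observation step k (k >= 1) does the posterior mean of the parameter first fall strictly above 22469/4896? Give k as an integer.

obs 1: x=-4 → posterior Inverse-Gamma(13/2, 49/8)
obs 2: x=7/2 → posterior Inverse-Gamma(7, 149/8)
obs 3: x=3 → posterior Inverse-Gamma(15/2, 115/4)
obs 4: x=1/2 → posterior Inverse-Gamma(8, 123/4)
obs 5: x=-3/4 → posterior Inverse-Gamma(17/2, 993/32)
obs 6: x=-1/4 → posterior Inverse-Gamma(9, 509/16)
obs 7: x=2 → posterior Inverse-Gamma(19/2, 607/16)
obs 8: x=3/2 → posterior Inverse-Gamma(10, 679/16)
obs 9: x=2 → posterior Inverse-Gamma(21/2, 777/16)
obs 10: x=-2 → posterior Inverse-Gamma(11, 779/16)
obs 11: x=1 → posterior Inverse-Gamma(23/2, 829/16)

k = 8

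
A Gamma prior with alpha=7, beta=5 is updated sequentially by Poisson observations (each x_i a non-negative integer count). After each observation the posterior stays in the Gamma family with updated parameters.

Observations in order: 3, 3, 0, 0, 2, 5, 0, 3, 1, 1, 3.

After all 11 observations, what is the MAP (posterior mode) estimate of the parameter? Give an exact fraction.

27/16

obs 1: x=3 → posterior Gamma(10, 6)
obs 2: x=3 → posterior Gamma(13, 7)
obs 3: x=0 → posterior Gamma(13, 8)
obs 4: x=0 → posterior Gamma(13, 9)
obs 5: x=2 → posterior Gamma(15, 10)
obs 6: x=5 → posterior Gamma(20, 11)
obs 7: x=0 → posterior Gamma(20, 12)
obs 8: x=3 → posterior Gamma(23, 13)
obs 9: x=1 → posterior Gamma(24, 14)
obs 10: x=1 → posterior Gamma(25, 15)
obs 11: x=3 → posterior Gamma(28, 16)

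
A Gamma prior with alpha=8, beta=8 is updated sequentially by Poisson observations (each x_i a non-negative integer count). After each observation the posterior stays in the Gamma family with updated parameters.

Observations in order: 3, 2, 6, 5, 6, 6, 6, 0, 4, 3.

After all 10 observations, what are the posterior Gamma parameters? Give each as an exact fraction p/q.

alpha=49, beta=18

obs 1: x=3 → posterior Gamma(11, 9)
obs 2: x=2 → posterior Gamma(13, 10)
obs 3: x=6 → posterior Gamma(19, 11)
obs 4: x=5 → posterior Gamma(24, 12)
obs 5: x=6 → posterior Gamma(30, 13)
obs 6: x=6 → posterior Gamma(36, 14)
obs 7: x=6 → posterior Gamma(42, 15)
obs 8: x=0 → posterior Gamma(42, 16)
obs 9: x=4 → posterior Gamma(46, 17)
obs 10: x=3 → posterior Gamma(49, 18)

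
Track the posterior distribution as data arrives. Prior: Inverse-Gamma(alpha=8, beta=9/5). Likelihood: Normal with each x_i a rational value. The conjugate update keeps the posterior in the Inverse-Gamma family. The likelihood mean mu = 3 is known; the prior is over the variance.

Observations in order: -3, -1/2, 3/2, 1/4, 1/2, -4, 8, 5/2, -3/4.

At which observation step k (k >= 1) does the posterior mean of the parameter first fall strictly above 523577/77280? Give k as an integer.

obs 1: x=-3 → posterior Inverse-Gamma(17/2, 99/5)
obs 2: x=-1/2 → posterior Inverse-Gamma(9, 1037/40)
obs 3: x=3/2 → posterior Inverse-Gamma(19/2, 541/20)
obs 4: x=1/4 → posterior Inverse-Gamma(10, 4933/160)
obs 5: x=1/2 → posterior Inverse-Gamma(21/2, 5433/160)
obs 6: x=-4 → posterior Inverse-Gamma(11, 9353/160)
obs 7: x=8 → posterior Inverse-Gamma(23/2, 11353/160)
obs 8: x=5/2 → posterior Inverse-Gamma(12, 11373/160)
obs 9: x=-3/4 → posterior Inverse-Gamma(25/2, 6249/80)

k = 9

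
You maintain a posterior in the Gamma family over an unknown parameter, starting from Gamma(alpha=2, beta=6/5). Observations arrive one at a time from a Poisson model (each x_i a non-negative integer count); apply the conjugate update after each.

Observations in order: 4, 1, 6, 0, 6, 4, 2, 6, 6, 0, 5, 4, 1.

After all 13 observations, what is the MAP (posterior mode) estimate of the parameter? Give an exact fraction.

230/71

obs 1: x=4 → posterior Gamma(6, 11/5)
obs 2: x=1 → posterior Gamma(7, 16/5)
obs 3: x=6 → posterior Gamma(13, 21/5)
obs 4: x=0 → posterior Gamma(13, 26/5)
obs 5: x=6 → posterior Gamma(19, 31/5)
obs 6: x=4 → posterior Gamma(23, 36/5)
obs 7: x=2 → posterior Gamma(25, 41/5)
obs 8: x=6 → posterior Gamma(31, 46/5)
obs 9: x=6 → posterior Gamma(37, 51/5)
obs 10: x=0 → posterior Gamma(37, 56/5)
obs 11: x=5 → posterior Gamma(42, 61/5)
obs 12: x=4 → posterior Gamma(46, 66/5)
obs 13: x=1 → posterior Gamma(47, 71/5)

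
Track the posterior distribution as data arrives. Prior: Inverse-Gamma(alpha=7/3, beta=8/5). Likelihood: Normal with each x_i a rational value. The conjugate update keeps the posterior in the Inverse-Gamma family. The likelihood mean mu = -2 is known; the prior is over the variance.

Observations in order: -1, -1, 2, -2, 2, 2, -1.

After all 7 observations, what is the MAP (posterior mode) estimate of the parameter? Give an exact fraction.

813/205

obs 1: x=-1 → posterior Inverse-Gamma(17/6, 21/10)
obs 2: x=-1 → posterior Inverse-Gamma(10/3, 13/5)
obs 3: x=2 → posterior Inverse-Gamma(23/6, 53/5)
obs 4: x=-2 → posterior Inverse-Gamma(13/3, 53/5)
obs 5: x=2 → posterior Inverse-Gamma(29/6, 93/5)
obs 6: x=2 → posterior Inverse-Gamma(16/3, 133/5)
obs 7: x=-1 → posterior Inverse-Gamma(35/6, 271/10)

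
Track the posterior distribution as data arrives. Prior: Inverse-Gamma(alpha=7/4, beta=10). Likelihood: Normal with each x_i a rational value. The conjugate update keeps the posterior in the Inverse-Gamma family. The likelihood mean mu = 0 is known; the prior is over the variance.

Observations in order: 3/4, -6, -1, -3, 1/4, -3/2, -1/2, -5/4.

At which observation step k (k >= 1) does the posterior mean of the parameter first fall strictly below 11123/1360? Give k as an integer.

k = 7

obs 1: x=3/4 → posterior Inverse-Gamma(9/4, 329/32)
obs 2: x=-6 → posterior Inverse-Gamma(11/4, 905/32)
obs 3: x=-1 → posterior Inverse-Gamma(13/4, 921/32)
obs 4: x=-3 → posterior Inverse-Gamma(15/4, 1065/32)
obs 5: x=1/4 → posterior Inverse-Gamma(17/4, 533/16)
obs 6: x=-3/2 → posterior Inverse-Gamma(19/4, 551/16)
obs 7: x=-1/2 → posterior Inverse-Gamma(21/4, 553/16)
obs 8: x=-5/4 → posterior Inverse-Gamma(23/4, 1131/32)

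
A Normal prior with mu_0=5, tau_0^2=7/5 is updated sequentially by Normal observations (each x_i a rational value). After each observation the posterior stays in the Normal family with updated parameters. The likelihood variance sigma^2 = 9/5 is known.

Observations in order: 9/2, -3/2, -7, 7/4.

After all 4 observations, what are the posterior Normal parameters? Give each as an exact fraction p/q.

obs 1: x=9/2 → posterior Normal(153/32, 63/80)
obs 2: x=-3/2 → posterior Normal(66/23, 63/115)
obs 3: x=-7 → posterior Normal(17/30, 21/50)
obs 4: x=7/4 → posterior Normal(117/148, 63/185)

mu_0=117/148, tau_0^2=63/185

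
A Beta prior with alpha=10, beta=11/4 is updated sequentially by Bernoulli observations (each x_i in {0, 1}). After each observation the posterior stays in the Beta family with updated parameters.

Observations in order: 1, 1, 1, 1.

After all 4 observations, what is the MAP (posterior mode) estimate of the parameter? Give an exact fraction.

52/59

obs 1: x=1 → posterior Beta(11, 11/4)
obs 2: x=1 → posterior Beta(12, 11/4)
obs 3: x=1 → posterior Beta(13, 11/4)
obs 4: x=1 → posterior Beta(14, 11/4)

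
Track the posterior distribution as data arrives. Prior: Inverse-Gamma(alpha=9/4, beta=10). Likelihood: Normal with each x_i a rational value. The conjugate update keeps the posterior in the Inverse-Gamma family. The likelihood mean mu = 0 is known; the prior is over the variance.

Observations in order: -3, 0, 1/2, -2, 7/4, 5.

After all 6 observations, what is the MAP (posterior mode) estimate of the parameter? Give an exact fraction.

981/200

obs 1: x=-3 → posterior Inverse-Gamma(11/4, 29/2)
obs 2: x=0 → posterior Inverse-Gamma(13/4, 29/2)
obs 3: x=1/2 → posterior Inverse-Gamma(15/4, 117/8)
obs 4: x=-2 → posterior Inverse-Gamma(17/4, 133/8)
obs 5: x=7/4 → posterior Inverse-Gamma(19/4, 581/32)
obs 6: x=5 → posterior Inverse-Gamma(21/4, 981/32)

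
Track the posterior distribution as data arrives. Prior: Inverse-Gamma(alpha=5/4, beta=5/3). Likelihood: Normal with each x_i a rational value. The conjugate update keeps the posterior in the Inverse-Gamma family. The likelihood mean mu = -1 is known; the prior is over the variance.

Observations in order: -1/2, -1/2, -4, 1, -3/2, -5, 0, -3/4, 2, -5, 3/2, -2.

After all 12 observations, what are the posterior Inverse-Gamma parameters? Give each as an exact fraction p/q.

obs 1: x=-1/2 → posterior Inverse-Gamma(7/4, 43/24)
obs 2: x=-1/2 → posterior Inverse-Gamma(9/4, 23/12)
obs 3: x=-4 → posterior Inverse-Gamma(11/4, 77/12)
obs 4: x=1 → posterior Inverse-Gamma(13/4, 101/12)
obs 5: x=-3/2 → posterior Inverse-Gamma(15/4, 205/24)
obs 6: x=-5 → posterior Inverse-Gamma(17/4, 397/24)
obs 7: x=0 → posterior Inverse-Gamma(19/4, 409/24)
obs 8: x=-3/4 → posterior Inverse-Gamma(21/4, 1639/96)
obs 9: x=2 → posterior Inverse-Gamma(23/4, 2071/96)
obs 10: x=-5 → posterior Inverse-Gamma(25/4, 2839/96)
obs 11: x=3/2 → posterior Inverse-Gamma(27/4, 3139/96)
obs 12: x=-2 → posterior Inverse-Gamma(29/4, 3187/96)

alpha=29/4, beta=3187/96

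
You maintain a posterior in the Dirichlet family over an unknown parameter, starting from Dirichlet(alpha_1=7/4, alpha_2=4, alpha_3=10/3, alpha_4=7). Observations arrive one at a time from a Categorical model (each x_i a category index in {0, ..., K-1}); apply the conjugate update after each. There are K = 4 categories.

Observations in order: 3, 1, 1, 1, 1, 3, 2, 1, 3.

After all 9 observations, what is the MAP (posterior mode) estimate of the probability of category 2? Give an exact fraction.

40/253

obs 1: x=3 → posterior Dirichlet(7/4, 4, 10/3, 8)
obs 2: x=1 → posterior Dirichlet(7/4, 5, 10/3, 8)
obs 3: x=1 → posterior Dirichlet(7/4, 6, 10/3, 8)
obs 4: x=1 → posterior Dirichlet(7/4, 7, 10/3, 8)
obs 5: x=1 → posterior Dirichlet(7/4, 8, 10/3, 8)
obs 6: x=3 → posterior Dirichlet(7/4, 8, 10/3, 9)
obs 7: x=2 → posterior Dirichlet(7/4, 8, 13/3, 9)
obs 8: x=1 → posterior Dirichlet(7/4, 9, 13/3, 9)
obs 9: x=3 → posterior Dirichlet(7/4, 9, 13/3, 10)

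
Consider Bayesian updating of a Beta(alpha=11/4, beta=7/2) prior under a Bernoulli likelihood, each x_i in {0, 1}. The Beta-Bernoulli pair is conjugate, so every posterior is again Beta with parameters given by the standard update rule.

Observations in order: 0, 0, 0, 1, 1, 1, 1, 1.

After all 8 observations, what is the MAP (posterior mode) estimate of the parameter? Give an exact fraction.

obs 1: x=0 → posterior Beta(11/4, 9/2)
obs 2: x=0 → posterior Beta(11/4, 11/2)
obs 3: x=0 → posterior Beta(11/4, 13/2)
obs 4: x=1 → posterior Beta(15/4, 13/2)
obs 5: x=1 → posterior Beta(19/4, 13/2)
obs 6: x=1 → posterior Beta(23/4, 13/2)
obs 7: x=1 → posterior Beta(27/4, 13/2)
obs 8: x=1 → posterior Beta(31/4, 13/2)

27/49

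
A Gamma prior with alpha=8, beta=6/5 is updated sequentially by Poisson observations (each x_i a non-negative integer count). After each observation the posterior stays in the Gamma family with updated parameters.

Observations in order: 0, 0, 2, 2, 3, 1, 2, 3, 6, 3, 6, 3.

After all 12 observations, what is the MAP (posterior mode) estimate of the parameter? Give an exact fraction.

95/33

obs 1: x=0 → posterior Gamma(8, 11/5)
obs 2: x=0 → posterior Gamma(8, 16/5)
obs 3: x=2 → posterior Gamma(10, 21/5)
obs 4: x=2 → posterior Gamma(12, 26/5)
obs 5: x=3 → posterior Gamma(15, 31/5)
obs 6: x=1 → posterior Gamma(16, 36/5)
obs 7: x=2 → posterior Gamma(18, 41/5)
obs 8: x=3 → posterior Gamma(21, 46/5)
obs 9: x=6 → posterior Gamma(27, 51/5)
obs 10: x=3 → posterior Gamma(30, 56/5)
obs 11: x=6 → posterior Gamma(36, 61/5)
obs 12: x=3 → posterior Gamma(39, 66/5)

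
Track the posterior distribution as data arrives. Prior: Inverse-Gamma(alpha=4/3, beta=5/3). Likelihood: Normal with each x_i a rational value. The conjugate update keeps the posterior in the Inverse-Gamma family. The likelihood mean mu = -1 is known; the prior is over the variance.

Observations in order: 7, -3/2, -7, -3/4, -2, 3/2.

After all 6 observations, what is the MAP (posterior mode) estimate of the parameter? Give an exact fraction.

obs 1: x=7 → posterior Inverse-Gamma(11/6, 101/3)
obs 2: x=-3/2 → posterior Inverse-Gamma(7/3, 811/24)
obs 3: x=-7 → posterior Inverse-Gamma(17/6, 1243/24)
obs 4: x=-3/4 → posterior Inverse-Gamma(10/3, 4975/96)
obs 5: x=-2 → posterior Inverse-Gamma(23/6, 5023/96)
obs 6: x=3/2 → posterior Inverse-Gamma(13/3, 5323/96)

5323/512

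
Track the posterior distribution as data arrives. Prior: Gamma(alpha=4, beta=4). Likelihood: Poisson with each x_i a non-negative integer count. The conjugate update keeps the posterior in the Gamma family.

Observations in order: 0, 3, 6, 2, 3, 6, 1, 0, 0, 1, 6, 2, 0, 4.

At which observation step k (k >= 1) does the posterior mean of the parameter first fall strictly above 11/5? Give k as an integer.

obs 1: x=0 → posterior Gamma(4, 5)
obs 2: x=3 → posterior Gamma(7, 6)
obs 3: x=6 → posterior Gamma(13, 7)
obs 4: x=2 → posterior Gamma(15, 8)
obs 5: x=3 → posterior Gamma(18, 9)
obs 6: x=6 → posterior Gamma(24, 10)
obs 7: x=1 → posterior Gamma(25, 11)
obs 8: x=0 → posterior Gamma(25, 12)
obs 9: x=0 → posterior Gamma(25, 13)
obs 10: x=1 → posterior Gamma(26, 14)
obs 11: x=6 → posterior Gamma(32, 15)
obs 12: x=2 → posterior Gamma(34, 16)
obs 13: x=0 → posterior Gamma(34, 17)
obs 14: x=4 → posterior Gamma(38, 18)

k = 6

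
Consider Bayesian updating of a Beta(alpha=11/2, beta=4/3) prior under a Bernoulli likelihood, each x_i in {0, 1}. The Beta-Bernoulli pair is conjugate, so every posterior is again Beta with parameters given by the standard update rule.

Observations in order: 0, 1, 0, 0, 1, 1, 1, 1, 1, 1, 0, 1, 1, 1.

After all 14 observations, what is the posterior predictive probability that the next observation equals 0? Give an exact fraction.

obs 1: x=0 → posterior Beta(11/2, 7/3)
obs 2: x=1 → posterior Beta(13/2, 7/3)
obs 3: x=0 → posterior Beta(13/2, 10/3)
obs 4: x=0 → posterior Beta(13/2, 13/3)
obs 5: x=1 → posterior Beta(15/2, 13/3)
obs 6: x=1 → posterior Beta(17/2, 13/3)
obs 7: x=1 → posterior Beta(19/2, 13/3)
obs 8: x=1 → posterior Beta(21/2, 13/3)
obs 9: x=1 → posterior Beta(23/2, 13/3)
obs 10: x=1 → posterior Beta(25/2, 13/3)
obs 11: x=0 → posterior Beta(25/2, 16/3)
obs 12: x=1 → posterior Beta(27/2, 16/3)
obs 13: x=1 → posterior Beta(29/2, 16/3)
obs 14: x=1 → posterior Beta(31/2, 16/3)

32/125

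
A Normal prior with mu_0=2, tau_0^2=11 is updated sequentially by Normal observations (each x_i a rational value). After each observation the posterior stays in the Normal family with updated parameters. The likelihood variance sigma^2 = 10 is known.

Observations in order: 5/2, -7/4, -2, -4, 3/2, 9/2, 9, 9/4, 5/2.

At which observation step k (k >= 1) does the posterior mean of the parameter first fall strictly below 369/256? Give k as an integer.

obs 1: x=5/2 → posterior Normal(95/42, 110/21)
obs 2: x=-7/4 → posterior Normal(113/128, 55/16)
obs 3: x=-2 → posterior Normal(25/172, 110/43)
obs 4: x=-4 → posterior Normal(-151/216, 55/27)
obs 5: x=3/2 → posterior Normal(-17/52, 22/13)
obs 6: x=9/2 → posterior Normal(113/304, 55/38)
obs 7: x=9 → posterior Normal(509/348, 110/87)
obs 8: x=9/4 → posterior Normal(76/49, 55/49)
obs 9: x=5/2 → posterior Normal(359/218, 110/109)

k = 2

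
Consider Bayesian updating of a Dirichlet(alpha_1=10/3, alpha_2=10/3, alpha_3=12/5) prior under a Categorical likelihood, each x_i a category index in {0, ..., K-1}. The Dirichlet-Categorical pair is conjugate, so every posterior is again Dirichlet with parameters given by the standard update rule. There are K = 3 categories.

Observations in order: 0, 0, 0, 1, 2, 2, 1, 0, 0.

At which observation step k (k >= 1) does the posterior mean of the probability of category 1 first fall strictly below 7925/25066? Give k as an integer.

obs 1: x=0 → posterior Dirichlet(13/3, 10/3, 12/5)
obs 2: x=0 → posterior Dirichlet(16/3, 10/3, 12/5)
obs 3: x=0 → posterior Dirichlet(19/3, 10/3, 12/5)
obs 4: x=1 → posterior Dirichlet(19/3, 13/3, 12/5)
obs 5: x=2 → posterior Dirichlet(19/3, 13/3, 17/5)
obs 6: x=2 → posterior Dirichlet(19/3, 13/3, 22/5)
obs 7: x=1 → posterior Dirichlet(19/3, 16/3, 22/5)
obs 8: x=0 → posterior Dirichlet(22/3, 16/3, 22/5)
obs 9: x=0 → posterior Dirichlet(25/3, 16/3, 22/5)

k = 2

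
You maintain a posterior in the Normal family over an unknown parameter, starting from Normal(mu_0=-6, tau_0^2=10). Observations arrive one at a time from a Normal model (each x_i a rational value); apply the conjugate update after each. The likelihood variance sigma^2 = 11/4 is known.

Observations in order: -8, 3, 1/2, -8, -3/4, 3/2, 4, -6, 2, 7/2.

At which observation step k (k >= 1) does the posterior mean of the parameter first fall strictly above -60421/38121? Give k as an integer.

k = 7

obs 1: x=-8 → posterior Normal(-386/51, 110/51)
obs 2: x=3 → posterior Normal(-38/13, 110/91)
obs 3: x=1/2 → posterior Normal(-246/131, 110/131)
obs 4: x=-8 → posterior Normal(-566/171, 110/171)
obs 5: x=-3/4 → posterior Normal(-596/211, 110/211)
obs 6: x=3/2 → posterior Normal(-536/251, 110/251)
obs 7: x=4 → posterior Normal(-376/291, 110/291)
obs 8: x=-6 → posterior Normal(-616/331, 110/331)
obs 9: x=2 → posterior Normal(-536/371, 110/371)
obs 10: x=7/2 → posterior Normal(-132/137, 110/411)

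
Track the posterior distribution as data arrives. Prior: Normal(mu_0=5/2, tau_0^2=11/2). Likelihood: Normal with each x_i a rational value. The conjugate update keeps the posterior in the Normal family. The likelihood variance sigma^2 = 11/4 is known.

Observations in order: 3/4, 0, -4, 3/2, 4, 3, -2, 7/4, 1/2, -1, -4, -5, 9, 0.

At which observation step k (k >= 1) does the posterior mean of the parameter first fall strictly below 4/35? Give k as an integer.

obs 1: x=3/4 → posterior Normal(4/3, 11/6)
obs 2: x=0 → posterior Normal(4/5, 11/10)
obs 3: x=-4 → posterior Normal(-4/7, 11/14)
obs 4: x=3/2 → posterior Normal(-1/9, 11/18)
obs 5: x=4 → posterior Normal(7/11, 1/2)
obs 6: x=3 → posterior Normal(1, 11/26)
obs 7: x=-2 → posterior Normal(3/5, 11/30)
obs 8: x=7/4 → posterior Normal(25/34, 11/34)
obs 9: x=1/2 → posterior Normal(27/38, 11/38)
obs 10: x=-1 → posterior Normal(23/42, 11/42)
obs 11: x=-4 → posterior Normal(7/46, 11/46)
obs 12: x=-5 → posterior Normal(-13/50, 11/50)
obs 13: x=9 → posterior Normal(23/54, 11/54)
obs 14: x=0 → posterior Normal(23/58, 11/58)

k = 3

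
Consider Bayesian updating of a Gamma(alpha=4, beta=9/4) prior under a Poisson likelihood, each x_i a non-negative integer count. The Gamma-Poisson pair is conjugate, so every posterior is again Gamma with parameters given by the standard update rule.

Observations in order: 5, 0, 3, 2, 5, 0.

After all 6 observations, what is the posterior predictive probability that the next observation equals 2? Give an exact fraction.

obs 1: x=5 → posterior Gamma(9, 13/4)
obs 2: x=0 → posterior Gamma(9, 17/4)
obs 3: x=3 → posterior Gamma(12, 21/4)
obs 4: x=2 → posterior Gamma(14, 25/4)
obs 5: x=5 → posterior Gamma(19, 29/4)
obs 6: x=0 → posterior Gamma(19, 33/4)

216091876722278334324803889446880/855531895666462872887391390111637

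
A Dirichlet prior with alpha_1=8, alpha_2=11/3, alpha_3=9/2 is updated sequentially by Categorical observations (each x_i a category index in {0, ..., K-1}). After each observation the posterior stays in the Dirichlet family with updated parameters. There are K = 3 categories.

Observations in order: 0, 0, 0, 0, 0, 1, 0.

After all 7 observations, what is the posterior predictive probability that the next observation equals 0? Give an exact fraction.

obs 1: x=0 → posterior Dirichlet(9, 11/3, 9/2)
obs 2: x=0 → posterior Dirichlet(10, 11/3, 9/2)
obs 3: x=0 → posterior Dirichlet(11, 11/3, 9/2)
obs 4: x=0 → posterior Dirichlet(12, 11/3, 9/2)
obs 5: x=0 → posterior Dirichlet(13, 11/3, 9/2)
obs 6: x=1 → posterior Dirichlet(13, 14/3, 9/2)
obs 7: x=0 → posterior Dirichlet(14, 14/3, 9/2)

84/139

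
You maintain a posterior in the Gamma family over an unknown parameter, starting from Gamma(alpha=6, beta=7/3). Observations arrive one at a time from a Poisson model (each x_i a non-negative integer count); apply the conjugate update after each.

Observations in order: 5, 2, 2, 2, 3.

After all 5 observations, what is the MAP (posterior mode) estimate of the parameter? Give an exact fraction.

57/22

obs 1: x=5 → posterior Gamma(11, 10/3)
obs 2: x=2 → posterior Gamma(13, 13/3)
obs 3: x=2 → posterior Gamma(15, 16/3)
obs 4: x=2 → posterior Gamma(17, 19/3)
obs 5: x=3 → posterior Gamma(20, 22/3)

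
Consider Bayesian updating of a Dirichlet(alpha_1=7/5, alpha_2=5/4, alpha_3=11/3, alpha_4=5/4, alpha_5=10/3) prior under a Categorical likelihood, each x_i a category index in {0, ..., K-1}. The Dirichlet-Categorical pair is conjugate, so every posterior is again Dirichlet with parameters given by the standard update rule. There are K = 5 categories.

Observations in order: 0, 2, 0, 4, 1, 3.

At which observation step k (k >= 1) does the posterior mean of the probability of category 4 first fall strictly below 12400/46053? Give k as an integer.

k = 2

obs 1: x=0 → posterior Dirichlet(12/5, 5/4, 11/3, 5/4, 10/3)
obs 2: x=2 → posterior Dirichlet(12/5, 5/4, 14/3, 5/4, 10/3)
obs 3: x=0 → posterior Dirichlet(17/5, 5/4, 14/3, 5/4, 10/3)
obs 4: x=4 → posterior Dirichlet(17/5, 5/4, 14/3, 5/4, 13/3)
obs 5: x=1 → posterior Dirichlet(17/5, 9/4, 14/3, 5/4, 13/3)
obs 6: x=3 → posterior Dirichlet(17/5, 9/4, 14/3, 9/4, 13/3)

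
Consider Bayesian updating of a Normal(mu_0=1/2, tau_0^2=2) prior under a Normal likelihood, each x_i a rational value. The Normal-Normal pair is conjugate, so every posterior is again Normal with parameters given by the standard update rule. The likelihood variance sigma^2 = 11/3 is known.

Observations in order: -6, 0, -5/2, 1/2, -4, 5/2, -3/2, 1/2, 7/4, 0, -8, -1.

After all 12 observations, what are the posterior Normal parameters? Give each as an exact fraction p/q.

mu_0=-101/83, tau_0^2=22/83

obs 1: x=-6 → posterior Normal(-61/34, 22/17)
obs 2: x=0 → posterior Normal(-61/46, 22/23)
obs 3: x=-5/2 → posterior Normal(-91/58, 22/29)
obs 4: x=1/2 → posterior Normal(-17/14, 22/35)
obs 5: x=-4 → posterior Normal(-133/82, 22/41)
obs 6: x=5/2 → posterior Normal(-103/94, 22/47)
obs 7: x=-3/2 → posterior Normal(-121/106, 22/53)
obs 8: x=1/2 → posterior Normal(-115/118, 22/59)
obs 9: x=7/4 → posterior Normal(-47/65, 22/65)
obs 10: x=0 → posterior Normal(-47/71, 22/71)
obs 11: x=-8 → posterior Normal(-95/77, 2/7)
obs 12: x=-1 → posterior Normal(-101/83, 22/83)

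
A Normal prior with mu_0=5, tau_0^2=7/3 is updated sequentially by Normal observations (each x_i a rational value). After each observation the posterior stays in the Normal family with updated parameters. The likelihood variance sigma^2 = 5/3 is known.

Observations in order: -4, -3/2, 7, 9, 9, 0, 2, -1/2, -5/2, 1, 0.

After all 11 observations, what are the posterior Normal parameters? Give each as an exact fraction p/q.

obs 1: x=-4 → posterior Normal(-1/4, 35/36)
obs 2: x=-3/2 → posterior Normal(-27/38, 35/57)
obs 3: x=7 → posterior Normal(71/52, 35/78)
obs 4: x=9 → posterior Normal(197/66, 35/99)
obs 5: x=9 → posterior Normal(323/80, 7/24)
obs 6: x=0 → posterior Normal(323/94, 35/141)
obs 7: x=2 → posterior Normal(13/4, 35/162)
obs 8: x=-1/2 → posterior Normal(172/61, 35/183)
obs 9: x=-5/2 → posterior Normal(309/136, 35/204)
obs 10: x=1 → posterior Normal(323/150, 7/45)
obs 11: x=0 → posterior Normal(323/164, 35/246)

mu_0=323/164, tau_0^2=35/246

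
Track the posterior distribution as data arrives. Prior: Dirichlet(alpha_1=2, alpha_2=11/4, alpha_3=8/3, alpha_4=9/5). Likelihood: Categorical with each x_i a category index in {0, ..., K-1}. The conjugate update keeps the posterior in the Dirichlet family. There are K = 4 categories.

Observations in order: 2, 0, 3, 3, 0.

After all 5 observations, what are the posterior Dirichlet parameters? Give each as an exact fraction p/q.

alpha_1=4, alpha_2=11/4, alpha_3=11/3, alpha_4=19/5

obs 1: x=2 → posterior Dirichlet(2, 11/4, 11/3, 9/5)
obs 2: x=0 → posterior Dirichlet(3, 11/4, 11/3, 9/5)
obs 3: x=3 → posterior Dirichlet(3, 11/4, 11/3, 14/5)
obs 4: x=3 → posterior Dirichlet(3, 11/4, 11/3, 19/5)
obs 5: x=0 → posterior Dirichlet(4, 11/4, 11/3, 19/5)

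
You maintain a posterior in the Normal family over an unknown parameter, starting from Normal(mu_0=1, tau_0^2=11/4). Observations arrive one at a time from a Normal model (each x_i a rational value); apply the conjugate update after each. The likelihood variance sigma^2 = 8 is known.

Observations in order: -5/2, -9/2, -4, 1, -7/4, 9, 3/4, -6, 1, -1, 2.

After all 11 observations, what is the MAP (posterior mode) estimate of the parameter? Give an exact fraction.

-2/9

obs 1: x=-5/2 → posterior Normal(9/86, 88/43)
obs 2: x=-9/2 → posterior Normal(-5/6, 44/27)
obs 3: x=-4 → posterior Normal(-89/65, 88/65)
obs 4: x=1 → posterior Normal(-39/38, 22/19)
obs 5: x=-7/4 → posterior Normal(-389/348, 88/87)
obs 6: x=9 → posterior Normal(1/56, 44/49)
obs 7: x=3/4 → posterior Normal(10/109, 88/109)
obs 8: x=-6 → posterior Normal(-7/15, 11/15)
obs 9: x=1 → posterior Normal(-45/131, 88/131)
obs 10: x=-1 → posterior Normal(-28/71, 44/71)
obs 11: x=2 → posterior Normal(-2/9, 88/153)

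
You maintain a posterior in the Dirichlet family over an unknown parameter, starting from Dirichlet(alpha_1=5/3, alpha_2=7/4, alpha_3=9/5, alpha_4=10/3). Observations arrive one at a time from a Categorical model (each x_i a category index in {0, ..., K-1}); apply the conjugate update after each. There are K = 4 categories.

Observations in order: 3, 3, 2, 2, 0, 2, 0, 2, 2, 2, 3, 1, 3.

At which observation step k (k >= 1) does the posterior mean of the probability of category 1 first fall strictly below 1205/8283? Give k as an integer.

obs 1: x=3 → posterior Dirichlet(5/3, 7/4, 9/5, 13/3)
obs 2: x=3 → posterior Dirichlet(5/3, 7/4, 9/5, 16/3)
obs 3: x=2 → posterior Dirichlet(5/3, 7/4, 14/5, 16/3)
obs 4: x=2 → posterior Dirichlet(5/3, 7/4, 19/5, 16/3)
obs 5: x=0 → posterior Dirichlet(8/3, 7/4, 19/5, 16/3)
obs 6: x=2 → posterior Dirichlet(8/3, 7/4, 24/5, 16/3)
obs 7: x=0 → posterior Dirichlet(11/3, 7/4, 24/5, 16/3)
obs 8: x=2 → posterior Dirichlet(11/3, 7/4, 29/5, 16/3)
obs 9: x=2 → posterior Dirichlet(11/3, 7/4, 34/5, 16/3)
obs 10: x=2 → posterior Dirichlet(11/3, 7/4, 39/5, 16/3)
obs 11: x=3 → posterior Dirichlet(11/3, 7/4, 39/5, 19/3)
obs 12: x=1 → posterior Dirichlet(11/3, 11/4, 39/5, 19/3)
obs 13: x=3 → posterior Dirichlet(11/3, 11/4, 39/5, 22/3)

k = 4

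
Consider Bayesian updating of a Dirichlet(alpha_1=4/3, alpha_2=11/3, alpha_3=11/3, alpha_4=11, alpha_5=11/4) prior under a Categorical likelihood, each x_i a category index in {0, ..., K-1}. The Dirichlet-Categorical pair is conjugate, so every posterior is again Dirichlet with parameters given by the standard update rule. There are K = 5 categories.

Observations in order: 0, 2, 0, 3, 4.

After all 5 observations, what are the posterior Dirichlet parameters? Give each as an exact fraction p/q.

obs 1: x=0 → posterior Dirichlet(7/3, 11/3, 11/3, 11, 11/4)
obs 2: x=2 → posterior Dirichlet(7/3, 11/3, 14/3, 11, 11/4)
obs 3: x=0 → posterior Dirichlet(10/3, 11/3, 14/3, 11, 11/4)
obs 4: x=3 → posterior Dirichlet(10/3, 11/3, 14/3, 12, 11/4)
obs 5: x=4 → posterior Dirichlet(10/3, 11/3, 14/3, 12, 15/4)

alpha_1=10/3, alpha_2=11/3, alpha_3=14/3, alpha_4=12, alpha_5=15/4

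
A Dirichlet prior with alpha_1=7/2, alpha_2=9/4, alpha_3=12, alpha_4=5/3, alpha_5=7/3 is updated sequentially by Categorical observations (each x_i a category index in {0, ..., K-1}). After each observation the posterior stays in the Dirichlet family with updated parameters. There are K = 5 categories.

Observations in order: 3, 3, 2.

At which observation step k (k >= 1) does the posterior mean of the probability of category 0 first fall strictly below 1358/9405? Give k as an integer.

obs 1: x=3 → posterior Dirichlet(7/2, 9/4, 12, 8/3, 7/3)
obs 2: x=3 → posterior Dirichlet(7/2, 9/4, 12, 11/3, 7/3)
obs 3: x=2 → posterior Dirichlet(7/2, 9/4, 13, 11/3, 7/3)

k = 3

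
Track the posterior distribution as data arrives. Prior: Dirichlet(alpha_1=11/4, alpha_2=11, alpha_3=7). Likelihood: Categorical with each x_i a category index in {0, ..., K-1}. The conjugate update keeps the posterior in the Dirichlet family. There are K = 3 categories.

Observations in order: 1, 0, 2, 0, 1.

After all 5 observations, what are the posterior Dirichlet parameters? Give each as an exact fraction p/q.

obs 1: x=1 → posterior Dirichlet(11/4, 12, 7)
obs 2: x=0 → posterior Dirichlet(15/4, 12, 7)
obs 3: x=2 → posterior Dirichlet(15/4, 12, 8)
obs 4: x=0 → posterior Dirichlet(19/4, 12, 8)
obs 5: x=1 → posterior Dirichlet(19/4, 13, 8)

alpha_1=19/4, alpha_2=13, alpha_3=8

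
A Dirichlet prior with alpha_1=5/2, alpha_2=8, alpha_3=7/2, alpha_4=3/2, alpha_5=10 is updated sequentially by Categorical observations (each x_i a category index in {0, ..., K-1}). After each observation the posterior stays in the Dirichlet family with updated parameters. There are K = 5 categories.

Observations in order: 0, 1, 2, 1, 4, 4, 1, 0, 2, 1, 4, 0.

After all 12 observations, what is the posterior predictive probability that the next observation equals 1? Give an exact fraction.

obs 1: x=0 → posterior Dirichlet(7/2, 8, 7/2, 3/2, 10)
obs 2: x=1 → posterior Dirichlet(7/2, 9, 7/2, 3/2, 10)
obs 3: x=2 → posterior Dirichlet(7/2, 9, 9/2, 3/2, 10)
obs 4: x=1 → posterior Dirichlet(7/2, 10, 9/2, 3/2, 10)
obs 5: x=4 → posterior Dirichlet(7/2, 10, 9/2, 3/2, 11)
obs 6: x=4 → posterior Dirichlet(7/2, 10, 9/2, 3/2, 12)
obs 7: x=1 → posterior Dirichlet(7/2, 11, 9/2, 3/2, 12)
obs 8: x=0 → posterior Dirichlet(9/2, 11, 9/2, 3/2, 12)
obs 9: x=2 → posterior Dirichlet(9/2, 11, 11/2, 3/2, 12)
obs 10: x=1 → posterior Dirichlet(9/2, 12, 11/2, 3/2, 12)
obs 11: x=4 → posterior Dirichlet(9/2, 12, 11/2, 3/2, 13)
obs 12: x=0 → posterior Dirichlet(11/2, 12, 11/2, 3/2, 13)

8/25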